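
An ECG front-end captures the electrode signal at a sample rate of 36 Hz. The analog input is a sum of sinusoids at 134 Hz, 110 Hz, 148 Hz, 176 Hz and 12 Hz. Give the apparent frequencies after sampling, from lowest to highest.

2 Hz, 4 Hz, 10 Hz, 12 Hz

fs/2 = 18 Hz.
134 Hz mod fs = 26 Hz.
26 Hz > fs/2 = 18 Hz, folds to fs − 26 Hz = 10 Hz.
110 Hz mod fs = 2 Hz.
2 Hz ≤ fs/2 = 18 Hz, appears at 2 Hz.
148 Hz mod fs = 4 Hz.
4 Hz ≤ fs/2 = 18 Hz, appears at 4 Hz.
176 Hz mod fs = 32 Hz.
32 Hz > fs/2 = 18 Hz, folds to fs − 32 Hz = 4 Hz.
12 Hz ≤ fs/2 = 18 Hz, passes unchanged.
Distinct values: {2 Hz, 4 Hz, 10 Hz, 12 Hz}.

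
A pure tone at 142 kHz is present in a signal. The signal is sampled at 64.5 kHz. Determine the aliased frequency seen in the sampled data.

13 kHz

142 kHz mod fs = 13 kHz.
13 kHz ≤ fs/2 = 32.25 kHz, appears at 13 kHz.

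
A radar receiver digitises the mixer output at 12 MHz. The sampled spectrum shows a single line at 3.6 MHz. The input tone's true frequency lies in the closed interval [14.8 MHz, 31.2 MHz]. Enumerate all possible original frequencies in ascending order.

15.6 MHz, 20.4 MHz, 27.6 MHz

Frequencies that alias to 3.6 MHz are k·fs ± 3.6 MHz for integer k ≥ 0.
k=0: 3.6 MHz.
k=1: 8.4 MHz, 15.6 MHz.
k=2: 20.4 MHz, 27.6 MHz.
k=3: 32.4 MHz, 39.6 MHz.
Within [14.8 MHz, 31.2 MHz]: 15.6 MHz, 20.4 MHz, 27.6 MHz.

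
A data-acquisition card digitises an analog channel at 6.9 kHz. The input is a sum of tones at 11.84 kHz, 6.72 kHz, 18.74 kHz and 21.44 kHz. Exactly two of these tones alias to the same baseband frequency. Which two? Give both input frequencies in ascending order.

11.84 kHz, 18.74 kHz

fs/2 = 3.45 kHz.
11.84 kHz mod fs = 4.94 kHz.
4.94 kHz > fs/2 = 3.45 kHz, folds to fs − 4.94 kHz = 1.96 kHz.
6.72 kHz > fs/2 = 3.45 kHz, folds to fs − 6.72 kHz = 0.18 kHz.
18.74 kHz mod fs = 4.94 kHz.
4.94 kHz > fs/2 = 3.45 kHz, folds to fs − 4.94 kHz = 1.96 kHz.
21.44 kHz mod fs = 0.74 kHz.
0.74 kHz ≤ fs/2 = 3.45 kHz, appears at 0.74 kHz.
11.84 kHz and 18.74 kHz both map to 1.96 kHz.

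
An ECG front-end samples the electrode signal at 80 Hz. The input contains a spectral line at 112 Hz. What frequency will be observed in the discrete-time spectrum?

112 Hz mod fs = 32 Hz.
32 Hz ≤ fs/2 = 40 Hz, appears at 32 Hz.

32 Hz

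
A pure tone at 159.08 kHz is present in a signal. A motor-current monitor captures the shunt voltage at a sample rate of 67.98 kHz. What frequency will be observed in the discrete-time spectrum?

23.12 kHz

159.08 kHz mod fs = 23.12 kHz.
23.12 kHz ≤ fs/2 = 33.99 kHz, appears at 23.12 kHz.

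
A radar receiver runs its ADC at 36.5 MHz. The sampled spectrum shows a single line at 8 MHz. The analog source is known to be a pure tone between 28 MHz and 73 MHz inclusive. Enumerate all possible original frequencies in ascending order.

28.5 MHz, 44.5 MHz, 65 MHz

Frequencies that alias to 8 MHz are k·fs ± 8 MHz for integer k ≥ 0.
k=0: 8 MHz.
k=1: 28.5 MHz, 44.5 MHz.
k=2: 65 MHz, 81 MHz.
k=3: 101.5 MHz, 117.5 MHz.
Within [28 MHz, 73 MHz]: 28.5 MHz, 44.5 MHz, 65 MHz.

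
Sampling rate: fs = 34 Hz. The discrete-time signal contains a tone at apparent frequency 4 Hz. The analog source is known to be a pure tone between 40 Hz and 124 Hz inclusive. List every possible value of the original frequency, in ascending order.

64 Hz, 72 Hz, 98 Hz, 106 Hz

Frequencies that alias to 4 Hz are k·fs ± 4 Hz for integer k ≥ 0.
k=0: 4 Hz.
k=1: 30 Hz, 38 Hz.
k=2: 64 Hz, 72 Hz.
k=3: 98 Hz, 106 Hz.
k=4: 132 Hz, 140 Hz.
Within [40 Hz, 124 Hz]: 64 Hz, 72 Hz, 98 Hz, 106 Hz.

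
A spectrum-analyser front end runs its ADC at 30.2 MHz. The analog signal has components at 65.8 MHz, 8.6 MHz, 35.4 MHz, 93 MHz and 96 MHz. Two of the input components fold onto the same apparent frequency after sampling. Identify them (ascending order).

65.8 MHz, 96 MHz

fs/2 = 15.1 MHz.
65.8 MHz mod fs = 5.4 MHz.
5.4 MHz ≤ fs/2 = 15.1 MHz, appears at 5.4 MHz.
8.6 MHz ≤ fs/2 = 15.1 MHz, passes unchanged.
35.4 MHz mod fs = 5.2 MHz.
5.2 MHz ≤ fs/2 = 15.1 MHz, appears at 5.2 MHz.
93 MHz mod fs = 2.4 MHz.
2.4 MHz ≤ fs/2 = 15.1 MHz, appears at 2.4 MHz.
96 MHz mod fs = 5.4 MHz.
5.4 MHz ≤ fs/2 = 15.1 MHz, appears at 5.4 MHz.
65.8 MHz and 96 MHz both map to 5.4 MHz.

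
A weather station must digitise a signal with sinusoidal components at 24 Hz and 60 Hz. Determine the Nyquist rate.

Highest-frequency component: 60 Hz.
Nyquist rate = 2 × 60 Hz = 120 Hz.

120 Hz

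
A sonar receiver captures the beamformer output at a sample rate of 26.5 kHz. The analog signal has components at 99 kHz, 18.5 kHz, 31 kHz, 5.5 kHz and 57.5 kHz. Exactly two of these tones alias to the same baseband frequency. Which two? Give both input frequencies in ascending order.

31 kHz, 57.5 kHz

fs/2 = 13.25 kHz.
99 kHz mod fs = 19.5 kHz.
19.5 kHz > fs/2 = 13.25 kHz, folds to fs − 19.5 kHz = 7 kHz.
18.5 kHz > fs/2 = 13.25 kHz, folds to fs − 18.5 kHz = 8 kHz.
31 kHz mod fs = 4.5 kHz.
4.5 kHz ≤ fs/2 = 13.25 kHz, appears at 4.5 kHz.
5.5 kHz ≤ fs/2 = 13.25 kHz, passes unchanged.
57.5 kHz mod fs = 4.5 kHz.
4.5 kHz ≤ fs/2 = 13.25 kHz, appears at 4.5 kHz.
31 kHz and 57.5 kHz both map to 4.5 kHz.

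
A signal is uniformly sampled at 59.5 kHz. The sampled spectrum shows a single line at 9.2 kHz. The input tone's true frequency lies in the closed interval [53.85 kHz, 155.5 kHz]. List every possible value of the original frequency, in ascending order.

Frequencies that alias to 9.2 kHz are k·fs ± 9.2 kHz for integer k ≥ 0.
k=0: 9.2 kHz.
k=1: 50.3 kHz, 68.7 kHz.
k=2: 109.8 kHz, 128.2 kHz.
k=3: 169.3 kHz, 187.7 kHz.
Within [53.85 kHz, 155.5 kHz]: 68.7 kHz, 109.8 kHz, 128.2 kHz.

68.7 kHz, 109.8 kHz, 128.2 kHz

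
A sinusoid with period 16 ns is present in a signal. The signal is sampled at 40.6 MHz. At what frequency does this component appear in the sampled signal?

T = 16 ns → f = 1/T = 62.5 MHz.
62.5 MHz mod fs = 21.9 MHz.
21.9 MHz > fs/2 = 20.3 MHz, folds to fs − 21.9 MHz = 18.7 MHz.

18.7 MHz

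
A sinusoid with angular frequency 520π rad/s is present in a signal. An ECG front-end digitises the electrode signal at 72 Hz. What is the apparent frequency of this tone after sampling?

ω = 520π rad/s → f = ω/(2π) = 260 Hz.
260 Hz mod fs = 44 Hz.
44 Hz > fs/2 = 36 Hz, folds to fs − 44 Hz = 28 Hz.

28 Hz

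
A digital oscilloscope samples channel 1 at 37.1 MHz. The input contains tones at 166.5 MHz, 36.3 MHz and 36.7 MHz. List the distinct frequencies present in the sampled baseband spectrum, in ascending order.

0.4 MHz, 0.8 MHz, 18.1 MHz

fs/2 = 18.55 MHz.
166.5 MHz mod fs = 18.1 MHz.
18.1 MHz ≤ fs/2 = 18.55 MHz, appears at 18.1 MHz.
36.3 MHz > fs/2 = 18.55 MHz, folds to fs − 36.3 MHz = 0.8 MHz.
36.7 MHz > fs/2 = 18.55 MHz, folds to fs − 36.7 MHz = 0.4 MHz.
Distinct values: {0.4 MHz, 0.8 MHz, 18.1 MHz}.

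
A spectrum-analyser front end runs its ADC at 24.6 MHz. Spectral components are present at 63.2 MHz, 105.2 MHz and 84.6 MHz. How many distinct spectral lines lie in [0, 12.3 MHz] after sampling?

3

fs/2 = 12.3 MHz.
63.2 MHz mod fs = 14 MHz.
14 MHz > fs/2 = 12.3 MHz, folds to fs − 14 MHz = 10.6 MHz.
105.2 MHz mod fs = 6.8 MHz.
6.8 MHz ≤ fs/2 = 12.3 MHz, appears at 6.8 MHz.
84.6 MHz mod fs = 10.8 MHz.
10.8 MHz ≤ fs/2 = 12.3 MHz, appears at 10.8 MHz.
Distinct values: {6.8 MHz, 10.6 MHz, 10.8 MHz} → 3.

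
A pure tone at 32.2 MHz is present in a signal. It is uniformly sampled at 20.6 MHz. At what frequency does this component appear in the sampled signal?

32.2 MHz mod fs = 11.6 MHz.
11.6 MHz > fs/2 = 10.3 MHz, folds to fs − 11.6 MHz = 9 MHz.

9 MHz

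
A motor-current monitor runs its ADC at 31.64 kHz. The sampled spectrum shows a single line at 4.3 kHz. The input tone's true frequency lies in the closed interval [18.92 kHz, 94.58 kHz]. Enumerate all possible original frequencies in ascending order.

27.34 kHz, 35.94 kHz, 58.98 kHz, 67.58 kHz, 90.62 kHz

Frequencies that alias to 4.3 kHz are k·fs ± 4.3 kHz for integer k ≥ 0.
k=0: 4.3 kHz.
k=1: 27.34 kHz, 35.94 kHz.
k=2: 58.98 kHz, 67.58 kHz.
k=3: 90.62 kHz, 99.22 kHz.
k=4: 122.26 kHz, 130.86 kHz.
Within [18.92 kHz, 94.58 kHz]: 27.34 kHz, 35.94 kHz, 58.98 kHz, 67.58 kHz, 90.62 kHz.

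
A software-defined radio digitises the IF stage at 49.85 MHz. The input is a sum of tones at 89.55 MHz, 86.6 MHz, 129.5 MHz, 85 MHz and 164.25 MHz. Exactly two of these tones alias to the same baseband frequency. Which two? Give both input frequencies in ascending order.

85 MHz, 164.25 MHz

fs/2 = 24.925 MHz.
89.55 MHz mod fs = 39.7 MHz.
39.7 MHz > fs/2 = 24.925 MHz, folds to fs − 39.7 MHz = 10.15 MHz.
86.6 MHz mod fs = 36.75 MHz.
36.75 MHz > fs/2 = 24.925 MHz, folds to fs − 36.75 MHz = 13.1 MHz.
129.5 MHz mod fs = 29.8 MHz.
29.8 MHz > fs/2 = 24.925 MHz, folds to fs − 29.8 MHz = 20.05 MHz.
85 MHz mod fs = 35.15 MHz.
35.15 MHz > fs/2 = 24.925 MHz, folds to fs − 35.15 MHz = 14.7 MHz.
164.25 MHz mod fs = 14.7 MHz.
14.7 MHz ≤ fs/2 = 24.925 MHz, appears at 14.7 MHz.
85 MHz and 164.25 MHz both map to 14.7 MHz.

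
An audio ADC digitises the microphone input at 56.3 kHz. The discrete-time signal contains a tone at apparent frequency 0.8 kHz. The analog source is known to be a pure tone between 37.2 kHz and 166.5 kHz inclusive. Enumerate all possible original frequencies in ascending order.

Frequencies that alias to 0.8 kHz are k·fs ± 0.8 kHz for integer k ≥ 0.
k=0: 0.8 kHz.
k=1: 55.5 kHz, 57.1 kHz.
k=2: 111.8 kHz, 113.4 kHz.
k=3: 168.1 kHz, 169.7 kHz.
Within [37.2 kHz, 166.5 kHz]: 55.5 kHz, 57.1 kHz, 111.8 kHz, 113.4 kHz.

55.5 kHz, 57.1 kHz, 111.8 kHz, 113.4 kHz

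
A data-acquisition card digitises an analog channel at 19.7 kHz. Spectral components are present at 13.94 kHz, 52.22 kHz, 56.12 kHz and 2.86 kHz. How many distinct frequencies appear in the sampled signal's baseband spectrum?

4

fs/2 = 9.85 kHz.
13.94 kHz > fs/2 = 9.85 kHz, folds to fs − 13.94 kHz = 5.76 kHz.
52.22 kHz mod fs = 12.82 kHz.
12.82 kHz > fs/2 = 9.85 kHz, folds to fs − 12.82 kHz = 6.88 kHz.
56.12 kHz mod fs = 16.72 kHz.
16.72 kHz > fs/2 = 9.85 kHz, folds to fs − 16.72 kHz = 2.98 kHz.
2.86 kHz ≤ fs/2 = 9.85 kHz, passes unchanged.
Distinct values: {2.86 kHz, 2.98 kHz, 5.76 kHz, 6.88 kHz} → 4.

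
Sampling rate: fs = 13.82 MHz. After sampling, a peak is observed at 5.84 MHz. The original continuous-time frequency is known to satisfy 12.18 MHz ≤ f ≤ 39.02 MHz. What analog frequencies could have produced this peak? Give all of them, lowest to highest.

19.66 MHz, 21.8 MHz, 33.48 MHz, 35.62 MHz

Frequencies that alias to 5.84 MHz are k·fs ± 5.84 MHz for integer k ≥ 0.
k=0: 5.84 MHz.
k=1: 7.98 MHz, 19.66 MHz.
k=2: 21.8 MHz, 33.48 MHz.
k=3: 35.62 MHz, 47.3 MHz.
k=4: 49.44 MHz, 61.12 MHz.
Within [12.18 MHz, 39.02 MHz]: 19.66 MHz, 21.8 MHz, 33.48 MHz, 35.62 MHz.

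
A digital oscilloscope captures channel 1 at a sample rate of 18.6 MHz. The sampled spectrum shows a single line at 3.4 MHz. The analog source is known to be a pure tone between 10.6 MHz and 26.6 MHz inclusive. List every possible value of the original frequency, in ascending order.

15.2 MHz, 22 MHz

Frequencies that alias to 3.4 MHz are k·fs ± 3.4 MHz for integer k ≥ 0.
k=0: 3.4 MHz.
k=1: 15.2 MHz, 22 MHz.
k=2: 33.8 MHz, 40.6 MHz.
Within [10.6 MHz, 26.6 MHz]: 15.2 MHz, 22 MHz.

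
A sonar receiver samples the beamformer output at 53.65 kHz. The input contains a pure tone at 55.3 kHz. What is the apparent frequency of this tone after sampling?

55.3 kHz mod fs = 1.65 kHz.
1.65 kHz ≤ fs/2 = 26.825 kHz, appears at 1.65 kHz.

1.65 kHz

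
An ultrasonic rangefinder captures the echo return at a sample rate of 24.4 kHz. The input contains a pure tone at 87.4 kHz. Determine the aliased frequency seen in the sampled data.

87.4 kHz mod fs = 14.2 kHz.
14.2 kHz > fs/2 = 12.2 kHz, folds to fs − 14.2 kHz = 10.2 kHz.

10.2 kHz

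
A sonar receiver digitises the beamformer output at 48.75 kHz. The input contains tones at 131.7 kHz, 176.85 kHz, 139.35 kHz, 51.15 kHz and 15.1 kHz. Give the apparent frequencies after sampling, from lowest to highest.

fs/2 = 24.375 kHz.
131.7 kHz mod fs = 34.2 kHz.
34.2 kHz > fs/2 = 24.375 kHz, folds to fs − 34.2 kHz = 14.55 kHz.
176.85 kHz mod fs = 30.6 kHz.
30.6 kHz > fs/2 = 24.375 kHz, folds to fs − 30.6 kHz = 18.15 kHz.
139.35 kHz mod fs = 41.85 kHz.
41.85 kHz > fs/2 = 24.375 kHz, folds to fs − 41.85 kHz = 6.9 kHz.
51.15 kHz mod fs = 2.4 kHz.
2.4 kHz ≤ fs/2 = 24.375 kHz, appears at 2.4 kHz.
15.1 kHz ≤ fs/2 = 24.375 kHz, passes unchanged.
Distinct values: {2.4 kHz, 6.9 kHz, 14.55 kHz, 15.1 kHz, 18.15 kHz}.

2.4 kHz, 6.9 kHz, 14.55 kHz, 15.1 kHz, 18.15 kHz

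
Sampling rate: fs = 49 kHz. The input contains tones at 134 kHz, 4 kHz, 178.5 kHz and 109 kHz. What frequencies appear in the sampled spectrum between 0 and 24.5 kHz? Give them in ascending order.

fs/2 = 24.5 kHz.
134 kHz mod fs = 36 kHz.
36 kHz > fs/2 = 24.5 kHz, folds to fs − 36 kHz = 13 kHz.
4 kHz ≤ fs/2 = 24.5 kHz, passes unchanged.
178.5 kHz mod fs = 31.5 kHz.
31.5 kHz > fs/2 = 24.5 kHz, folds to fs − 31.5 kHz = 17.5 kHz.
109 kHz mod fs = 11 kHz.
11 kHz ≤ fs/2 = 24.5 kHz, appears at 11 kHz.
Distinct values: {4 kHz, 11 kHz, 13 kHz, 17.5 kHz}.

4 kHz, 11 kHz, 13 kHz, 17.5 kHz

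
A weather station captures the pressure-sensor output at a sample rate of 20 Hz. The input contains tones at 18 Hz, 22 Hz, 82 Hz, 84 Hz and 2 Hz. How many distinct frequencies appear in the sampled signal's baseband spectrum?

fs/2 = 10 Hz.
18 Hz > fs/2 = 10 Hz, folds to fs − 18 Hz = 2 Hz.
22 Hz mod fs = 2 Hz.
2 Hz ≤ fs/2 = 10 Hz, appears at 2 Hz.
82 Hz mod fs = 2 Hz.
2 Hz ≤ fs/2 = 10 Hz, appears at 2 Hz.
84 Hz mod fs = 4 Hz.
4 Hz ≤ fs/2 = 10 Hz, appears at 4 Hz.
2 Hz ≤ fs/2 = 10 Hz, passes unchanged.
Distinct values: {2 Hz, 4 Hz} → 2.

2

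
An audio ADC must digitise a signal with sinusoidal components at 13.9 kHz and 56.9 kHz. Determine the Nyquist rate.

113.8 kHz

Highest-frequency component: 56.9 kHz.
Nyquist rate = 2 × 56.9 kHz = 113.8 kHz.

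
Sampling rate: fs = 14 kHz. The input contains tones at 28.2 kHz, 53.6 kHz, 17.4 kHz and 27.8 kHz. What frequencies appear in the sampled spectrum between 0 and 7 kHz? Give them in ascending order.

fs/2 = 7 kHz.
28.2 kHz mod fs = 0.2 kHz.
0.2 kHz ≤ fs/2 = 7 kHz, appears at 0.2 kHz.
53.6 kHz mod fs = 11.6 kHz.
11.6 kHz > fs/2 = 7 kHz, folds to fs − 11.6 kHz = 2.4 kHz.
17.4 kHz mod fs = 3.4 kHz.
3.4 kHz ≤ fs/2 = 7 kHz, appears at 3.4 kHz.
27.8 kHz mod fs = 13.8 kHz.
13.8 kHz > fs/2 = 7 kHz, folds to fs − 13.8 kHz = 0.2 kHz.
Distinct values: {0.2 kHz, 2.4 kHz, 3.4 kHz}.

0.2 kHz, 2.4 kHz, 3.4 kHz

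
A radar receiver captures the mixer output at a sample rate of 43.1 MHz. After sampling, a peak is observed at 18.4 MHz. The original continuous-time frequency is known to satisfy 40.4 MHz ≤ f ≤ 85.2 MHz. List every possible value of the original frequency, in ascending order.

61.5 MHz, 67.8 MHz

Frequencies that alias to 18.4 MHz are k·fs ± 18.4 MHz for integer k ≥ 0.
k=0: 18.4 MHz.
k=1: 24.7 MHz, 61.5 MHz.
k=2: 67.8 MHz, 104.6 MHz.
k=3: 110.9 MHz, 147.7 MHz.
Within [40.4 MHz, 85.2 MHz]: 61.5 MHz, 67.8 MHz.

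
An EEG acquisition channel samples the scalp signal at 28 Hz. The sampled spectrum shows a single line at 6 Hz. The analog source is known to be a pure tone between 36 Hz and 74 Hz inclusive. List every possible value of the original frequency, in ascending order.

50 Hz, 62 Hz

Frequencies that alias to 6 Hz are k·fs ± 6 Hz for integer k ≥ 0.
k=0: 6 Hz.
k=1: 22 Hz, 34 Hz.
k=2: 50 Hz, 62 Hz.
k=3: 78 Hz, 90 Hz.
Within [36 Hz, 74 Hz]: 50 Hz, 62 Hz.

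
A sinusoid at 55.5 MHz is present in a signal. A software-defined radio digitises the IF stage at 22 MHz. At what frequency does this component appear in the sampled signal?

10.5 MHz

55.5 MHz mod fs = 11.5 MHz.
11.5 MHz > fs/2 = 11 MHz, folds to fs − 11.5 MHz = 10.5 MHz.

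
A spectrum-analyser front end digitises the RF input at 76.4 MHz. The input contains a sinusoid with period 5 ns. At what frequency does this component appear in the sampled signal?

T = 5 ns → f = 1/T = 200 MHz.
200 MHz mod fs = 47.2 MHz.
47.2 MHz > fs/2 = 38.2 MHz, folds to fs − 47.2 MHz = 29.2 MHz.

29.2 MHz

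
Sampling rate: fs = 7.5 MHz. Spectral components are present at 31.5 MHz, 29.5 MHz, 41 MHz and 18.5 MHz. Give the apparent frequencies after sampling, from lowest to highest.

fs/2 = 3.75 MHz.
31.5 MHz mod fs = 1.5 MHz.
1.5 MHz ≤ fs/2 = 3.75 MHz, appears at 1.5 MHz.
29.5 MHz mod fs = 7 MHz.
7 MHz > fs/2 = 3.75 MHz, folds to fs − 7 MHz = 0.5 MHz.
41 MHz mod fs = 3.5 MHz.
3.5 MHz ≤ fs/2 = 3.75 MHz, appears at 3.5 MHz.
18.5 MHz mod fs = 3.5 MHz.
3.5 MHz ≤ fs/2 = 3.75 MHz, appears at 3.5 MHz.
Distinct values: {0.5 MHz, 1.5 MHz, 3.5 MHz}.

0.5 MHz, 1.5 MHz, 3.5 MHz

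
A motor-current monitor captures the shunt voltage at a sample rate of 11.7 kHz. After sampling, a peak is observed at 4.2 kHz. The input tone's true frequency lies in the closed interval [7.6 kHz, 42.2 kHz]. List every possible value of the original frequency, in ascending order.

Frequencies that alias to 4.2 kHz are k·fs ± 4.2 kHz for integer k ≥ 0.
k=0: 4.2 kHz.
k=1: 7.5 kHz, 15.9 kHz.
k=2: 19.2 kHz, 27.6 kHz.
k=3: 30.9 kHz, 39.3 kHz.
k=4: 42.6 kHz, 51 kHz.
Within [7.6 kHz, 42.2 kHz]: 15.9 kHz, 19.2 kHz, 27.6 kHz, 30.9 kHz, 39.3 kHz.

15.9 kHz, 19.2 kHz, 27.6 kHz, 30.9 kHz, 39.3 kHz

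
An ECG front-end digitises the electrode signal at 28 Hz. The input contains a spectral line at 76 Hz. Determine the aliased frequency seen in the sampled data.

8 Hz

76 Hz mod fs = 20 Hz.
20 Hz > fs/2 = 14 Hz, folds to fs − 20 Hz = 8 Hz.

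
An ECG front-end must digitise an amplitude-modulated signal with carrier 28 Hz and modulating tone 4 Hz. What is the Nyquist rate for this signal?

AM sidebands sit at fc ± fm = 24 Hz and 32 Hz.
Highest-frequency component: 32 Hz.
Nyquist rate = 2 × 32 Hz = 64 Hz.

64 Hz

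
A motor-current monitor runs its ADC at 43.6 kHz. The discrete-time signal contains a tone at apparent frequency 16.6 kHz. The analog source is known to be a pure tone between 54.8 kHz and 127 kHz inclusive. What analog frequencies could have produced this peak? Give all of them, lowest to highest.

60.2 kHz, 70.6 kHz, 103.8 kHz, 114.2 kHz

Frequencies that alias to 16.6 kHz are k·fs ± 16.6 kHz for integer k ≥ 0.
k=0: 16.6 kHz.
k=1: 27 kHz, 60.2 kHz.
k=2: 70.6 kHz, 103.8 kHz.
k=3: 114.2 kHz, 147.4 kHz.
k=4: 157.8 kHz, 191 kHz.
Within [54.8 kHz, 127 kHz]: 60.2 kHz, 70.6 kHz, 103.8 kHz, 114.2 kHz.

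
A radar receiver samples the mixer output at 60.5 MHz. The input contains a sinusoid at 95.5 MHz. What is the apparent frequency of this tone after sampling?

95.5 MHz mod fs = 35 MHz.
35 MHz > fs/2 = 30.25 MHz, folds to fs − 35 MHz = 25.5 MHz.

25.5 MHz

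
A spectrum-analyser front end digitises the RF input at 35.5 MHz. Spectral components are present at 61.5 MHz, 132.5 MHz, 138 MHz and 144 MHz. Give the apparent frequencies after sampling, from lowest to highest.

fs/2 = 17.75 MHz.
61.5 MHz mod fs = 26 MHz.
26 MHz > fs/2 = 17.75 MHz, folds to fs − 26 MHz = 9.5 MHz.
132.5 MHz mod fs = 26 MHz.
26 MHz > fs/2 = 17.75 MHz, folds to fs − 26 MHz = 9.5 MHz.
138 MHz mod fs = 31.5 MHz.
31.5 MHz > fs/2 = 17.75 MHz, folds to fs − 31.5 MHz = 4 MHz.
144 MHz mod fs = 2 MHz.
2 MHz ≤ fs/2 = 17.75 MHz, appears at 2 MHz.
Distinct values: {2 MHz, 4 MHz, 9.5 MHz}.

2 MHz, 4 MHz, 9.5 MHz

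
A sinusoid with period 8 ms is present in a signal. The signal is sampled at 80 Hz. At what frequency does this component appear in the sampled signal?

35 Hz

T = 8 ms → f = 1/T = 125 Hz.
125 Hz mod fs = 45 Hz.
45 Hz > fs/2 = 40 Hz, folds to fs − 45 Hz = 35 Hz.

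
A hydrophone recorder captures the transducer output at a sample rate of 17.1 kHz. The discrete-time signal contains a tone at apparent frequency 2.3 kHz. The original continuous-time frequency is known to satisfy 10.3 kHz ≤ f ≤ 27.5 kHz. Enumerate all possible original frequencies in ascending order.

Frequencies that alias to 2.3 kHz are k·fs ± 2.3 kHz for integer k ≥ 0.
k=0: 2.3 kHz.
k=1: 14.8 kHz, 19.4 kHz.
k=2: 31.9 kHz, 36.5 kHz.
Within [10.3 kHz, 27.5 kHz]: 14.8 kHz, 19.4 kHz.

14.8 kHz, 19.4 kHz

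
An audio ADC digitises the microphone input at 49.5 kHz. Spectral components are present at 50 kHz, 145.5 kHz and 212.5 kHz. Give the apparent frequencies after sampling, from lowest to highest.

fs/2 = 24.75 kHz.
50 kHz mod fs = 0.5 kHz.
0.5 kHz ≤ fs/2 = 24.75 kHz, appears at 0.5 kHz.
145.5 kHz mod fs = 46.5 kHz.
46.5 kHz > fs/2 = 24.75 kHz, folds to fs − 46.5 kHz = 3 kHz.
212.5 kHz mod fs = 14.5 kHz.
14.5 kHz ≤ fs/2 = 24.75 kHz, appears at 14.5 kHz.
Distinct values: {0.5 kHz, 3 kHz, 14.5 kHz}.

0.5 kHz, 3 kHz, 14.5 kHz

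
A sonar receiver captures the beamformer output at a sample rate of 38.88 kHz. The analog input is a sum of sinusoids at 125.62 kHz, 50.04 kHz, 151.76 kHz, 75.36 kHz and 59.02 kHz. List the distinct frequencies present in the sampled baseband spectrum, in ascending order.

fs/2 = 19.44 kHz.
125.62 kHz mod fs = 8.98 kHz.
8.98 kHz ≤ fs/2 = 19.44 kHz, appears at 8.98 kHz.
50.04 kHz mod fs = 11.16 kHz.
11.16 kHz ≤ fs/2 = 19.44 kHz, appears at 11.16 kHz.
151.76 kHz mod fs = 35.12 kHz.
35.12 kHz > fs/2 = 19.44 kHz, folds to fs − 35.12 kHz = 3.76 kHz.
75.36 kHz mod fs = 36.48 kHz.
36.48 kHz > fs/2 = 19.44 kHz, folds to fs − 36.48 kHz = 2.4 kHz.
59.02 kHz mod fs = 20.14 kHz.
20.14 kHz > fs/2 = 19.44 kHz, folds to fs − 20.14 kHz = 18.74 kHz.
Distinct values: {2.4 kHz, 3.76 kHz, 8.98 kHz, 11.16 kHz, 18.74 kHz}.

2.4 kHz, 3.76 kHz, 8.98 kHz, 11.16 kHz, 18.74 kHz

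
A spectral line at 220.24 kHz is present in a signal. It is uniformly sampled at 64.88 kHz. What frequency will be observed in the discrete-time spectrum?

220.24 kHz mod fs = 25.6 kHz.
25.6 kHz ≤ fs/2 = 32.44 kHz, appears at 25.6 kHz.

25.6 kHz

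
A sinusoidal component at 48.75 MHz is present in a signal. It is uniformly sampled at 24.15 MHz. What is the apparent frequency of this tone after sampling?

48.75 MHz mod fs = 0.45 MHz.
0.45 MHz ≤ fs/2 = 12.075 MHz, appears at 0.45 MHz.

0.45 MHz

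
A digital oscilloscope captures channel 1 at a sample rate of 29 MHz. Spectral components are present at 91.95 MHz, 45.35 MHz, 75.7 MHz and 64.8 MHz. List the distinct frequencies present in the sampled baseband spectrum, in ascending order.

fs/2 = 14.5 MHz.
91.95 MHz mod fs = 4.95 MHz.
4.95 MHz ≤ fs/2 = 14.5 MHz, appears at 4.95 MHz.
45.35 MHz mod fs = 16.35 MHz.
16.35 MHz > fs/2 = 14.5 MHz, folds to fs − 16.35 MHz = 12.65 MHz.
75.7 MHz mod fs = 17.7 MHz.
17.7 MHz > fs/2 = 14.5 MHz, folds to fs − 17.7 MHz = 11.3 MHz.
64.8 MHz mod fs = 6.8 MHz.
6.8 MHz ≤ fs/2 = 14.5 MHz, appears at 6.8 MHz.
Distinct values: {4.95 MHz, 6.8 MHz, 11.3 MHz, 12.65 MHz}.

4.95 MHz, 6.8 MHz, 11.3 MHz, 12.65 MHz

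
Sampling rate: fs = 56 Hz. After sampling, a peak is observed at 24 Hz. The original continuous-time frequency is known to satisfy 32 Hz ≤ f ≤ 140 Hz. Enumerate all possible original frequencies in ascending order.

Frequencies that alias to 24 Hz are k·fs ± 24 Hz for integer k ≥ 0.
k=0: 24 Hz.
k=1: 32 Hz, 80 Hz.
k=2: 88 Hz, 136 Hz.
k=3: 144 Hz, 192 Hz.
Within [32 Hz, 140 Hz]: 32 Hz, 80 Hz, 88 Hz, 136 Hz.

32 Hz, 80 Hz, 88 Hz, 136 Hz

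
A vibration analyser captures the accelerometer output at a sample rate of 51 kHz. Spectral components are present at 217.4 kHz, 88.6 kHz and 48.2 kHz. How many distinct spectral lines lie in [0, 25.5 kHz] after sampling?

fs/2 = 25.5 kHz.
217.4 kHz mod fs = 13.4 kHz.
13.4 kHz ≤ fs/2 = 25.5 kHz, appears at 13.4 kHz.
88.6 kHz mod fs = 37.6 kHz.
37.6 kHz > fs/2 = 25.5 kHz, folds to fs − 37.6 kHz = 13.4 kHz.
48.2 kHz > fs/2 = 25.5 kHz, folds to fs − 48.2 kHz = 2.8 kHz.
Distinct values: {2.8 kHz, 13.4 kHz} → 2.

2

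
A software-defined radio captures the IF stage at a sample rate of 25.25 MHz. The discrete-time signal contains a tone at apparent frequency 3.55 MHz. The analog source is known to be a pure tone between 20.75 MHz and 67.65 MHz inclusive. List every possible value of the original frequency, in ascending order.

Frequencies that alias to 3.55 MHz are k·fs ± 3.55 MHz for integer k ≥ 0.
k=0: 3.55 MHz.
k=1: 21.7 MHz, 28.8 MHz.
k=2: 46.95 MHz, 54.05 MHz.
k=3: 72.2 MHz, 79.3 MHz.
Within [20.75 MHz, 67.65 MHz]: 21.7 MHz, 28.8 MHz, 46.95 MHz, 54.05 MHz.

21.7 MHz, 28.8 MHz, 46.95 MHz, 54.05 MHz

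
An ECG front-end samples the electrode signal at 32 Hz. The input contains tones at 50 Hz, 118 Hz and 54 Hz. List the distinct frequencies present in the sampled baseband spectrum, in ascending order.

fs/2 = 16 Hz.
50 Hz mod fs = 18 Hz.
18 Hz > fs/2 = 16 Hz, folds to fs − 18 Hz = 14 Hz.
118 Hz mod fs = 22 Hz.
22 Hz > fs/2 = 16 Hz, folds to fs − 22 Hz = 10 Hz.
54 Hz mod fs = 22 Hz.
22 Hz > fs/2 = 16 Hz, folds to fs − 22 Hz = 10 Hz.
Distinct values: {10 Hz, 14 Hz}.

10 Hz, 14 Hz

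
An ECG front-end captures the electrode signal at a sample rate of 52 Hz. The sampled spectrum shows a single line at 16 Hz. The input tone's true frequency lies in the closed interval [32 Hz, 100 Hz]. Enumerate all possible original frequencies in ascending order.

36 Hz, 68 Hz, 88 Hz

Frequencies that alias to 16 Hz are k·fs ± 16 Hz for integer k ≥ 0.
k=0: 16 Hz.
k=1: 36 Hz, 68 Hz.
k=2: 88 Hz, 120 Hz.
k=3: 140 Hz, 172 Hz.
Within [32 Hz, 100 Hz]: 36 Hz, 68 Hz, 88 Hz.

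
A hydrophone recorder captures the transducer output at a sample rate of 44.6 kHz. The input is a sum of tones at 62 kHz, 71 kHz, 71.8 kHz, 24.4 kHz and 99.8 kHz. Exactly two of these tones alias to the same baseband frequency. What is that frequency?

17.4 kHz

fs/2 = 22.3 kHz.
62 kHz mod fs = 17.4 kHz.
17.4 kHz ≤ fs/2 = 22.3 kHz, appears at 17.4 kHz.
71 kHz mod fs = 26.4 kHz.
26.4 kHz > fs/2 = 22.3 kHz, folds to fs − 26.4 kHz = 18.2 kHz.
71.8 kHz mod fs = 27.2 kHz.
27.2 kHz > fs/2 = 22.3 kHz, folds to fs − 27.2 kHz = 17.4 kHz.
24.4 kHz > fs/2 = 22.3 kHz, folds to fs − 24.4 kHz = 20.2 kHz.
99.8 kHz mod fs = 10.6 kHz.
10.6 kHz ≤ fs/2 = 22.3 kHz, appears at 10.6 kHz.
62 kHz and 71.8 kHz both map to 17.4 kHz.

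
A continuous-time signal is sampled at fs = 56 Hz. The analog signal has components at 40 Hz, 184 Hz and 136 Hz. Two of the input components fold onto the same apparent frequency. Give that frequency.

fs/2 = 28 Hz.
40 Hz > fs/2 = 28 Hz, folds to fs − 40 Hz = 16 Hz.
184 Hz mod fs = 16 Hz.
16 Hz ≤ fs/2 = 28 Hz, appears at 16 Hz.
136 Hz mod fs = 24 Hz.
24 Hz ≤ fs/2 = 28 Hz, appears at 24 Hz.
40 Hz and 184 Hz both map to 16 Hz.

16 Hz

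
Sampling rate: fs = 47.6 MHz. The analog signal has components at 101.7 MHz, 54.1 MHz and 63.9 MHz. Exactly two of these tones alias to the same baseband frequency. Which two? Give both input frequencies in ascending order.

54.1 MHz, 101.7 MHz

fs/2 = 23.8 MHz.
101.7 MHz mod fs = 6.5 MHz.
6.5 MHz ≤ fs/2 = 23.8 MHz, appears at 6.5 MHz.
54.1 MHz mod fs = 6.5 MHz.
6.5 MHz ≤ fs/2 = 23.8 MHz, appears at 6.5 MHz.
63.9 MHz mod fs = 16.3 MHz.
16.3 MHz ≤ fs/2 = 23.8 MHz, appears at 16.3 MHz.
54.1 MHz and 101.7 MHz both map to 6.5 MHz.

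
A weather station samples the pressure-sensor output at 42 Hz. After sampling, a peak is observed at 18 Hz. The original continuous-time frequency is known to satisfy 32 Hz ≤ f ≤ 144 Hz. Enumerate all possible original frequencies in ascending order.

Frequencies that alias to 18 Hz are k·fs ± 18 Hz for integer k ≥ 0.
k=0: 18 Hz.
k=1: 24 Hz, 60 Hz.
k=2: 66 Hz, 102 Hz.
k=3: 108 Hz, 144 Hz.
k=4: 150 Hz, 186 Hz.
Within [32 Hz, 144 Hz]: 60 Hz, 66 Hz, 102 Hz, 108 Hz, 144 Hz.

60 Hz, 66 Hz, 102 Hz, 108 Hz, 144 Hz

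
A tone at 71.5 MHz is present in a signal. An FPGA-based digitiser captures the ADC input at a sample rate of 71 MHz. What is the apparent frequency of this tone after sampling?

0.5 MHz

71.5 MHz mod fs = 0.5 MHz.
0.5 MHz ≤ fs/2 = 35.5 MHz, appears at 0.5 MHz.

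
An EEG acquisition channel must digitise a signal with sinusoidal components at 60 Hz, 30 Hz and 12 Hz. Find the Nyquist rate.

120 Hz

Highest-frequency component: 60 Hz.
Nyquist rate = 2 × 60 Hz = 120 Hz.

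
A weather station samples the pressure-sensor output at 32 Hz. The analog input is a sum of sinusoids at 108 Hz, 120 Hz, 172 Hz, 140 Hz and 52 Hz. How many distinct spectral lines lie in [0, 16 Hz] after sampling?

fs/2 = 16 Hz.
108 Hz mod fs = 12 Hz.
12 Hz ≤ fs/2 = 16 Hz, appears at 12 Hz.
120 Hz mod fs = 24 Hz.
24 Hz > fs/2 = 16 Hz, folds to fs − 24 Hz = 8 Hz.
172 Hz mod fs = 12 Hz.
12 Hz ≤ fs/2 = 16 Hz, appears at 12 Hz.
140 Hz mod fs = 12 Hz.
12 Hz ≤ fs/2 = 16 Hz, appears at 12 Hz.
52 Hz mod fs = 20 Hz.
20 Hz > fs/2 = 16 Hz, folds to fs − 20 Hz = 12 Hz.
Distinct values: {8 Hz, 12 Hz} → 2.

2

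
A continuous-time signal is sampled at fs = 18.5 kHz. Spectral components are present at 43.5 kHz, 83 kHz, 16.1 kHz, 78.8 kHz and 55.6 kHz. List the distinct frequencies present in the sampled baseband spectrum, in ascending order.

fs/2 = 9.25 kHz.
43.5 kHz mod fs = 6.5 kHz.
6.5 kHz ≤ fs/2 = 9.25 kHz, appears at 6.5 kHz.
83 kHz mod fs = 9 kHz.
9 kHz ≤ fs/2 = 9.25 kHz, appears at 9 kHz.
16.1 kHz > fs/2 = 9.25 kHz, folds to fs − 16.1 kHz = 2.4 kHz.
78.8 kHz mod fs = 4.8 kHz.
4.8 kHz ≤ fs/2 = 9.25 kHz, appears at 4.8 kHz.
55.6 kHz mod fs = 0.1 kHz.
0.1 kHz ≤ fs/2 = 9.25 kHz, appears at 0.1 kHz.
Distinct values: {0.1 kHz, 2.4 kHz, 4.8 kHz, 6.5 kHz, 9 kHz}.

0.1 kHz, 2.4 kHz, 4.8 kHz, 6.5 kHz, 9 kHz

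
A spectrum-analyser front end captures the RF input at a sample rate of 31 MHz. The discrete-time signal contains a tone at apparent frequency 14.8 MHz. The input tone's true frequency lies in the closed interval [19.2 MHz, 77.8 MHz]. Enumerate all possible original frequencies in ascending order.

Frequencies that alias to 14.8 MHz are k·fs ± 14.8 MHz for integer k ≥ 0.
k=0: 14.8 MHz.
k=1: 16.2 MHz, 45.8 MHz.
k=2: 47.2 MHz, 76.8 MHz.
k=3: 78.2 MHz, 107.8 MHz.
Within [19.2 MHz, 77.8 MHz]: 45.8 MHz, 47.2 MHz, 76.8 MHz.

45.8 MHz, 47.2 MHz, 76.8 MHz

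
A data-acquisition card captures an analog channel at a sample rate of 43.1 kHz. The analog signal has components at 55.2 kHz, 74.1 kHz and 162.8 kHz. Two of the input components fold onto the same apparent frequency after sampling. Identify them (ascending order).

55.2 kHz, 74.1 kHz

fs/2 = 21.55 kHz.
55.2 kHz mod fs = 12.1 kHz.
12.1 kHz ≤ fs/2 = 21.55 kHz, appears at 12.1 kHz.
74.1 kHz mod fs = 31 kHz.
31 kHz > fs/2 = 21.55 kHz, folds to fs − 31 kHz = 12.1 kHz.
162.8 kHz mod fs = 33.5 kHz.
33.5 kHz > fs/2 = 21.55 kHz, folds to fs − 33.5 kHz = 9.6 kHz.
55.2 kHz and 74.1 kHz both map to 12.1 kHz.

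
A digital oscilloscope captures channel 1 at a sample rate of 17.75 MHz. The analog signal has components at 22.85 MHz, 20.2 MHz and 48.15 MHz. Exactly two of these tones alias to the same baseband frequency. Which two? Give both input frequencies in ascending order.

fs/2 = 8.875 MHz.
22.85 MHz mod fs = 5.1 MHz.
5.1 MHz ≤ fs/2 = 8.875 MHz, appears at 5.1 MHz.
20.2 MHz mod fs = 2.45 MHz.
2.45 MHz ≤ fs/2 = 8.875 MHz, appears at 2.45 MHz.
48.15 MHz mod fs = 12.65 MHz.
12.65 MHz > fs/2 = 8.875 MHz, folds to fs − 12.65 MHz = 5.1 MHz.
22.85 MHz and 48.15 MHz both map to 5.1 MHz.

22.85 MHz, 48.15 MHz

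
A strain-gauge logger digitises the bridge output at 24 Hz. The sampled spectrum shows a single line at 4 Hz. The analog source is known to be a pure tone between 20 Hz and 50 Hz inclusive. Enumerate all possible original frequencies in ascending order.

20 Hz, 28 Hz, 44 Hz

Frequencies that alias to 4 Hz are k·fs ± 4 Hz for integer k ≥ 0.
k=0: 4 Hz.
k=1: 20 Hz, 28 Hz.
k=2: 44 Hz, 52 Hz.
k=3: 68 Hz, 76 Hz.
Within [20 Hz, 50 Hz]: 20 Hz, 28 Hz, 44 Hz.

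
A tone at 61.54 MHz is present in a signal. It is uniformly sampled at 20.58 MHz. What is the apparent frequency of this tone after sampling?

0.2 MHz

61.54 MHz mod fs = 20.38 MHz.
20.38 MHz > fs/2 = 10.29 MHz, folds to fs − 20.38 MHz = 0.2 MHz.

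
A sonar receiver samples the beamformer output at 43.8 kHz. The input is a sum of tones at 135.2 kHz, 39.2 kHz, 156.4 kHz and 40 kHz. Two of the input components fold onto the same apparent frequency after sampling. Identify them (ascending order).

fs/2 = 21.9 kHz.
135.2 kHz mod fs = 3.8 kHz.
3.8 kHz ≤ fs/2 = 21.9 kHz, appears at 3.8 kHz.
39.2 kHz > fs/2 = 21.9 kHz, folds to fs − 39.2 kHz = 4.6 kHz.
156.4 kHz mod fs = 25 kHz.
25 kHz > fs/2 = 21.9 kHz, folds to fs − 25 kHz = 18.8 kHz.
40 kHz > fs/2 = 21.9 kHz, folds to fs − 40 kHz = 3.8 kHz.
40 kHz and 135.2 kHz both map to 3.8 kHz.

40 kHz, 135.2 kHz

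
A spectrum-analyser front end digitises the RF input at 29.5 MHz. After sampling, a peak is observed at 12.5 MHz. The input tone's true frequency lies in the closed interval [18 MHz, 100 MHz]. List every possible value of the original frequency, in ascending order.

Frequencies that alias to 12.5 MHz are k·fs ± 12.5 MHz for integer k ≥ 0.
k=0: 12.5 MHz.
k=1: 17 MHz, 42 MHz.
k=2: 46.5 MHz, 71.5 MHz.
k=3: 76 MHz, 101 MHz.
k=4: 105.5 MHz, 130.5 MHz.
Within [18 MHz, 100 MHz]: 42 MHz, 46.5 MHz, 71.5 MHz, 76 MHz.

42 MHz, 46.5 MHz, 71.5 MHz, 76 MHz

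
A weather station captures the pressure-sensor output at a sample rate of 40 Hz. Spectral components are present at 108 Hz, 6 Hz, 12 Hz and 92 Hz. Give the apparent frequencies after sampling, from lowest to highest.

fs/2 = 20 Hz.
108 Hz mod fs = 28 Hz.
28 Hz > fs/2 = 20 Hz, folds to fs − 28 Hz = 12 Hz.
6 Hz ≤ fs/2 = 20 Hz, passes unchanged.
12 Hz ≤ fs/2 = 20 Hz, passes unchanged.
92 Hz mod fs = 12 Hz.
12 Hz ≤ fs/2 = 20 Hz, appears at 12 Hz.
Distinct values: {6 Hz, 12 Hz}.

6 Hz, 12 Hz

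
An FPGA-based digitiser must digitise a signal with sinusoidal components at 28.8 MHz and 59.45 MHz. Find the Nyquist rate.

118.9 MHz

Highest-frequency component: 59.45 MHz.
Nyquist rate = 2 × 59.45 MHz = 118.9 MHz.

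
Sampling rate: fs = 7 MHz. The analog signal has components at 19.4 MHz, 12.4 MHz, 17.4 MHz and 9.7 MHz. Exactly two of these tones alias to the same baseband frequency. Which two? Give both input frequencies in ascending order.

fs/2 = 3.5 MHz.
19.4 MHz mod fs = 5.4 MHz.
5.4 MHz > fs/2 = 3.5 MHz, folds to fs − 5.4 MHz = 1.6 MHz.
12.4 MHz mod fs = 5.4 MHz.
5.4 MHz > fs/2 = 3.5 MHz, folds to fs − 5.4 MHz = 1.6 MHz.
17.4 MHz mod fs = 3.4 MHz.
3.4 MHz ≤ fs/2 = 3.5 MHz, appears at 3.4 MHz.
9.7 MHz mod fs = 2.7 MHz.
2.7 MHz ≤ fs/2 = 3.5 MHz, appears at 2.7 MHz.
12.4 MHz and 19.4 MHz both map to 1.6 MHz.

12.4 MHz, 19.4 MHz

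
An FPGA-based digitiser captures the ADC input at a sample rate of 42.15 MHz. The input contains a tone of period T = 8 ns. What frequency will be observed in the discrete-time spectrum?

1.45 MHz

T = 8 ns → f = 1/T = 125 MHz.
125 MHz mod fs = 40.7 MHz.
40.7 MHz > fs/2 = 21.075 MHz, folds to fs − 40.7 MHz = 1.45 MHz.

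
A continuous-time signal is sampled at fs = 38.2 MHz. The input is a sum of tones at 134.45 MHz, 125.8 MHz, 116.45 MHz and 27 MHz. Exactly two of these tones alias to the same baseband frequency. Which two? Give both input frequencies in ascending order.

27 MHz, 125.8 MHz

fs/2 = 19.1 MHz.
134.45 MHz mod fs = 19.85 MHz.
19.85 MHz > fs/2 = 19.1 MHz, folds to fs − 19.85 MHz = 18.35 MHz.
125.8 MHz mod fs = 11.2 MHz.
11.2 MHz ≤ fs/2 = 19.1 MHz, appears at 11.2 MHz.
116.45 MHz mod fs = 1.85 MHz.
1.85 MHz ≤ fs/2 = 19.1 MHz, appears at 1.85 MHz.
27 MHz > fs/2 = 19.1 MHz, folds to fs − 27 MHz = 11.2 MHz.
27 MHz and 125.8 MHz both map to 11.2 MHz.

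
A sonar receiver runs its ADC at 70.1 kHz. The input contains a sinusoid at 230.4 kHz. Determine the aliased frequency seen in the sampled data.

20.1 kHz

230.4 kHz mod fs = 20.1 kHz.
20.1 kHz ≤ fs/2 = 35.05 kHz, appears at 20.1 kHz.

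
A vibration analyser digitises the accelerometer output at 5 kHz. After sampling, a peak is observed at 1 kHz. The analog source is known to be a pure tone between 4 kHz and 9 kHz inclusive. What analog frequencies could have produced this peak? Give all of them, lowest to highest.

Frequencies that alias to 1 kHz are k·fs ± 1 kHz for integer k ≥ 0.
k=0: 1 kHz.
k=1: 4 kHz, 6 kHz.
k=2: 9 kHz, 11 kHz.
k=3: 14 kHz, 16 kHz.
Within [4 kHz, 9 kHz]: 4 kHz, 6 kHz, 9 kHz.

4 kHz, 6 kHz, 9 kHz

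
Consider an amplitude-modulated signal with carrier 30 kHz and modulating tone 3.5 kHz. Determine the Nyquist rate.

AM sidebands sit at fc ± fm = 26.5 kHz and 33.5 kHz.
Highest-frequency component: 33.5 kHz.
Nyquist rate = 2 × 33.5 kHz = 67 kHz.

67 kHz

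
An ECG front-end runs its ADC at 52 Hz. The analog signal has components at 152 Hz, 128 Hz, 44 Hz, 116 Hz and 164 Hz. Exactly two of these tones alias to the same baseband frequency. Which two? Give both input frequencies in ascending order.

44 Hz, 164 Hz

fs/2 = 26 Hz.
152 Hz mod fs = 48 Hz.
48 Hz > fs/2 = 26 Hz, folds to fs − 48 Hz = 4 Hz.
128 Hz mod fs = 24 Hz.
24 Hz ≤ fs/2 = 26 Hz, appears at 24 Hz.
44 Hz > fs/2 = 26 Hz, folds to fs − 44 Hz = 8 Hz.
116 Hz mod fs = 12 Hz.
12 Hz ≤ fs/2 = 26 Hz, appears at 12 Hz.
164 Hz mod fs = 8 Hz.
8 Hz ≤ fs/2 = 26 Hz, appears at 8 Hz.
44 Hz and 164 Hz both map to 8 Hz.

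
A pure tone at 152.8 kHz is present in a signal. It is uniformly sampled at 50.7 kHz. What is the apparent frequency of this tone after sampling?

0.7 kHz

152.8 kHz mod fs = 0.7 kHz.
0.7 kHz ≤ fs/2 = 25.35 kHz, appears at 0.7 kHz.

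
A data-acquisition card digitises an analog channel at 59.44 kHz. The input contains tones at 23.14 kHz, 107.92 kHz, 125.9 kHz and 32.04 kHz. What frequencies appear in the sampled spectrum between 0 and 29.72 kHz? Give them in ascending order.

7.02 kHz, 10.96 kHz, 23.14 kHz, 27.4 kHz

fs/2 = 29.72 kHz.
23.14 kHz ≤ fs/2 = 29.72 kHz, passes unchanged.
107.92 kHz mod fs = 48.48 kHz.
48.48 kHz > fs/2 = 29.72 kHz, folds to fs − 48.48 kHz = 10.96 kHz.
125.9 kHz mod fs = 7.02 kHz.
7.02 kHz ≤ fs/2 = 29.72 kHz, appears at 7.02 kHz.
32.04 kHz > fs/2 = 29.72 kHz, folds to fs − 32.04 kHz = 27.4 kHz.
Distinct values: {7.02 kHz, 10.96 kHz, 23.14 kHz, 27.4 kHz}.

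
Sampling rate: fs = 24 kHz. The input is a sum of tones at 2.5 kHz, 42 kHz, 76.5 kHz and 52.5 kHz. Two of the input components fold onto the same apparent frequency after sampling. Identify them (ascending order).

52.5 kHz, 76.5 kHz

fs/2 = 12 kHz.
2.5 kHz ≤ fs/2 = 12 kHz, passes unchanged.
42 kHz mod fs = 18 kHz.
18 kHz > fs/2 = 12 kHz, folds to fs − 18 kHz = 6 kHz.
76.5 kHz mod fs = 4.5 kHz.
4.5 kHz ≤ fs/2 = 12 kHz, appears at 4.5 kHz.
52.5 kHz mod fs = 4.5 kHz.
4.5 kHz ≤ fs/2 = 12 kHz, appears at 4.5 kHz.
52.5 kHz and 76.5 kHz both map to 4.5 kHz.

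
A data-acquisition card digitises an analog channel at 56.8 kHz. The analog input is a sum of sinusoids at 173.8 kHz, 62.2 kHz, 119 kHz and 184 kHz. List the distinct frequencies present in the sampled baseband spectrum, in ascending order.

3.4 kHz, 5.4 kHz, 13.6 kHz

fs/2 = 28.4 kHz.
173.8 kHz mod fs = 3.4 kHz.
3.4 kHz ≤ fs/2 = 28.4 kHz, appears at 3.4 kHz.
62.2 kHz mod fs = 5.4 kHz.
5.4 kHz ≤ fs/2 = 28.4 kHz, appears at 5.4 kHz.
119 kHz mod fs = 5.4 kHz.
5.4 kHz ≤ fs/2 = 28.4 kHz, appears at 5.4 kHz.
184 kHz mod fs = 13.6 kHz.
13.6 kHz ≤ fs/2 = 28.4 kHz, appears at 13.6 kHz.
Distinct values: {3.4 kHz, 5.4 kHz, 13.6 kHz}.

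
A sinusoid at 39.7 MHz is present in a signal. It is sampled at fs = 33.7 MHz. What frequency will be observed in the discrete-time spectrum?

6 MHz

39.7 MHz mod fs = 6 MHz.
6 MHz ≤ fs/2 = 16.85 MHz, appears at 6 MHz.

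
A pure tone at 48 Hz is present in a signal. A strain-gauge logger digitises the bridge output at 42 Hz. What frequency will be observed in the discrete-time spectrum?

6 Hz

48 Hz mod fs = 6 Hz.
6 Hz ≤ fs/2 = 21 Hz, appears at 6 Hz.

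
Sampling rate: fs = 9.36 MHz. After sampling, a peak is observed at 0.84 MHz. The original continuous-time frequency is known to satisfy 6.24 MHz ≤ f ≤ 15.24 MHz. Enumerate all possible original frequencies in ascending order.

8.52 MHz, 10.2 MHz

Frequencies that alias to 0.84 MHz are k·fs ± 0.84 MHz for integer k ≥ 0.
k=0: 0.84 MHz.
k=1: 8.52 MHz, 10.2 MHz.
k=2: 17.88 MHz, 19.56 MHz.
Within [6.24 MHz, 15.24 MHz]: 8.52 MHz, 10.2 MHz.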